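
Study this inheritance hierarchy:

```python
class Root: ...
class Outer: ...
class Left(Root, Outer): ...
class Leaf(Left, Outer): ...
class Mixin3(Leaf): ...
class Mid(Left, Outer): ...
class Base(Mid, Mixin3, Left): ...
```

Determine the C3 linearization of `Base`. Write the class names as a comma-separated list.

L[Base] = Base + merge(L[Mid], L[Mixin3], L[Left], [Mid Mixin3 Left])
  take Mid:  [Mid Left Root Outer object] + [Mixin3 Leaf Left Root Outer object] + [Left Root Outer object] + [Mid Mixin3 Left]
  take Mixin3:  [Left Root Outer object] + [Mixin3 Leaf Left Root Outer object] + [Left Root Outer object] + [Mixin3 Left]
  take Leaf:  [Left Root Outer object] + [Leaf Left Root Outer object] + [Left Root Outer object] + [Left]
  take Left:  [Left Root Outer object] + [Left Root Outer object] + [Left Root Outer object] + [Left]
  take Root:  [Root Outer object] + [Root Outer object] + [Root Outer object]
  take Outer:  [Outer object] + [Outer object] + [Outer object]
  take object:  [object] + [object] + [object]

Base, Mid, Mixin3, Leaf, Left, Root, Outer, object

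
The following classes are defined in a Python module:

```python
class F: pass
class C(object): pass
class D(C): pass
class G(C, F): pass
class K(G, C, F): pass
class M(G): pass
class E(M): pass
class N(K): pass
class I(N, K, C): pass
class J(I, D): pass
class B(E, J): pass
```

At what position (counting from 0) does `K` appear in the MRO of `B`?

6

L[B] = B + merge(L[E], L[J], [E J])
  take E:  [E M G C F object] + [J I N K G D C F object] + [E J]
  take M:  [M G C F object] + [J I N K G D C F object] + [J]
  take J:  [G C F object] + [J I N K G D C F object] + [J]
  take I:  [G C F object] + [I N K G D C F object]
  take N:  [G C F object] + [N K G D C F object]
  take K:  [G C F object] + [K G D C F object]
  take G:  [G C F object] + [G D C F object]
  take D:  [C F object] + [D C F object]
  take C:  [C F object] + [C F object]
  take F:  [F object] + [F object]
  take object:  [object] + [object]
MRO: B E M J I N K G D C F object
K sits at index 6.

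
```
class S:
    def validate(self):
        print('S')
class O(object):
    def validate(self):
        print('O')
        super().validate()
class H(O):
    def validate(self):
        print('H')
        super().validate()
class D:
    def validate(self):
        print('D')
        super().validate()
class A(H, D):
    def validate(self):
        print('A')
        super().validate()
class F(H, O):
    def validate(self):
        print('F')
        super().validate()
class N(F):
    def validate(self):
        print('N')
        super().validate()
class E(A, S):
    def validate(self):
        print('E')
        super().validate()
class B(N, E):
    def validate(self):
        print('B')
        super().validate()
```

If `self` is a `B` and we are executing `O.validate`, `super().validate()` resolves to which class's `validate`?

L[B] = B + merge(L[N], L[E], [N E])
  take N:  [N F H O object] + [E A H O D S object] + [N E]
  take F:  [F H O object] + [E A H O D S object] + [E]
  take E:  [H O object] + [E A H O D S object] + [E]
  take A:  [H O object] + [A H O D S object]
  take H:  [H O object] + [H O D S object]
  take O:  [O object] + [O D S object]
  take D:  [object] + [D S object]
  take S:  [object] + [S object]
  take object:  [object] + [object]
MRO: B N F E A H O D S object
super() in O.validate on a B instance goes to the class after O in B's MRO: D.

D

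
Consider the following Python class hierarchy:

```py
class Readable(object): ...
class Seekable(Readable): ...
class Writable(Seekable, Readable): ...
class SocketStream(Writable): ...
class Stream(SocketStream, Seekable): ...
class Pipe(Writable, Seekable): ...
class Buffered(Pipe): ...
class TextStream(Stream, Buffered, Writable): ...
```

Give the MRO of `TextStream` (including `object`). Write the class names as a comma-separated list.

TextStream, Stream, SocketStream, Buffered, Pipe, Writable, Seekable, Readable, object

L[TextStream] = TextStream + merge(L[Stream], L[Buffered], L[Writable], [Stream Buffered Writable])
  take Stream:  [Stream SocketStream Writable Seekable Readable object] + [Buffered Pipe Writable Seekable Readable object] + [Writable Seekable Readable object] + [Stream Buffered Writable]
  take SocketStream:  [SocketStream Writable Seekable Readable object] + [Buffered Pipe Writable Seekable Readable object] + [Writable Seekable Readable object] + [Buffered Writable]
  take Buffered:  [Writable Seekable Readable object] + [Buffered Pipe Writable Seekable Readable object] + [Writable Seekable Readable object] + [Buffered Writable]
  take Pipe:  [Writable Seekable Readable object] + [Pipe Writable Seekable Readable object] + [Writable Seekable Readable object] + [Writable]
  take Writable:  [Writable Seekable Readable object] + [Writable Seekable Readable object] + [Writable Seekable Readable object] + [Writable]
  take Seekable:  [Seekable Readable object] + [Seekable Readable object] + [Seekable Readable object]
  take Readable:  [Readable object] + [Readable object] + [Readable object]
  take object:  [object] + [object] + [object]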